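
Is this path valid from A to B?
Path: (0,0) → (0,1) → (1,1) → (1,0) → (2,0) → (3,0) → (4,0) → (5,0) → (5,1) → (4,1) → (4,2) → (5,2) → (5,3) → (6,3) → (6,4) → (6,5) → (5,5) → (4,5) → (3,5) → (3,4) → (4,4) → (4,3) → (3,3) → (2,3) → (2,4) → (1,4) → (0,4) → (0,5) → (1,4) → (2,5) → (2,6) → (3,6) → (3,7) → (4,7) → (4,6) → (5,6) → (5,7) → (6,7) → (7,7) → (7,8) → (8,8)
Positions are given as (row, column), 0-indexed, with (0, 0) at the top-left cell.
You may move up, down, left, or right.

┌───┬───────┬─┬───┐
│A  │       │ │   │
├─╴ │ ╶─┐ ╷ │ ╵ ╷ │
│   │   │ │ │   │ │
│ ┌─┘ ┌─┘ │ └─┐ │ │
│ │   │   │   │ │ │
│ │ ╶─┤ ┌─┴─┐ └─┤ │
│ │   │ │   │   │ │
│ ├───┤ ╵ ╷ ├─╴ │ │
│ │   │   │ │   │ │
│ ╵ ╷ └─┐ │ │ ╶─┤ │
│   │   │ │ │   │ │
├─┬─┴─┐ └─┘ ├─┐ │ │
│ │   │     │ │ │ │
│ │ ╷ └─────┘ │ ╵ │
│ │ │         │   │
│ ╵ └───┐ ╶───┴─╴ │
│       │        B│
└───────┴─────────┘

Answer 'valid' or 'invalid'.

Checking path validity:
Result: Invalid move at step 28: cannot move from (0, 5) to (1, 4).

invalid

Correct solution:

┌───┬───────┬─┬───┐
│A ↓│    ↱ ↓│ │   │
├─╴ │ ╶─┐ ╷ │ ╵ ╷ │
│↓ ↲│   │↑│↓│   │ │
│ ┌─┘ ┌─┘ │ └─┐ │ │
│↓│   │↱ ↑│↳ ↓│ │ │
│ │ ╶─┤ ┌─┴─┐ └─┤ │
│↓│   │↑│↓ ↰│↳ ↓│ │
│ ├───┤ ╵ ╷ ├─╴ │ │
│↓│↱ ↓│↑ ↲│↑│↓ ↲│ │
│ ╵ ╷ └─┐ │ │ ╶─┤ │
│↳ ↑│↳ ↓│ │↑│↳ ↓│ │
├─┬─┴─┐ └─┘ ├─┐ │ │
│ │   │↳ → ↑│ │↓│ │
│ │ ╷ └─────┘ │ ╵ │
│ │ │         │↳ ↓│
│ ╵ └───┐ ╶───┴─╴ │
│       │        B│
└───────┴─────────┘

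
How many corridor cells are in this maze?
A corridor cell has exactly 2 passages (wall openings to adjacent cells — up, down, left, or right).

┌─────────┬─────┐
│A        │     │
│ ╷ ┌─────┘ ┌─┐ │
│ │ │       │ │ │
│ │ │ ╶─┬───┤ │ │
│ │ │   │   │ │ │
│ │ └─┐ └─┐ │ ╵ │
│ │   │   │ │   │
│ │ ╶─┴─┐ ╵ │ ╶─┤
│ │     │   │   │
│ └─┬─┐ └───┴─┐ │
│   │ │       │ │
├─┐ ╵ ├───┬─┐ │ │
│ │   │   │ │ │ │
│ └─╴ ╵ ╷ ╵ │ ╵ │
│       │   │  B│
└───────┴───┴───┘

Counting cells with exactly 2 passages:
Total corridor cells: 52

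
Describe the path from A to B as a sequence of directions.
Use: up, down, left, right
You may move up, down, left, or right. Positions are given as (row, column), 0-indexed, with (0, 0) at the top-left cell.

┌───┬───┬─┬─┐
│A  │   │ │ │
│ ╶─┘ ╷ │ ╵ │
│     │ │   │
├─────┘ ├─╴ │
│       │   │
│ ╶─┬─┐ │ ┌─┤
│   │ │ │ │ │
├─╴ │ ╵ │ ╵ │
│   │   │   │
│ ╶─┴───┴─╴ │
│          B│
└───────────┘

Finding the path and converting it to directions:
Path through cells: (0,0) → (1,0) → (1,1) → (1,2) → (0,2) → (0,3) → (1,3) → (2,3) → (2,2) → (2,1) → (2,0) → (3,0) → (3,1) → (4,1) → (4,0) → (5,0) → (5,1) → (5,2) → (5,3) → (5,4) → (5,5)
Directions: down, right, right, up, right, down, down, left, left, left, down, right, down, left, down, right, right, right, right, right

Solution:

┌───┬───┬─┬─┐
│A  │↱ ↓│ │ │
│ ╶─┘ ╷ │ ╵ │
│↳ → ↑│↓│   │
├─────┘ ├─╴ │
│↓ ← ← ↲│   │
│ ╶─┬─┐ │ ┌─┤
│↳ ↓│ │ │ │ │
├─╴ │ ╵ │ ╵ │
│↓ ↲│   │   │
│ ╶─┴───┴─╴ │
│↳ → → → → B│
└───────────┘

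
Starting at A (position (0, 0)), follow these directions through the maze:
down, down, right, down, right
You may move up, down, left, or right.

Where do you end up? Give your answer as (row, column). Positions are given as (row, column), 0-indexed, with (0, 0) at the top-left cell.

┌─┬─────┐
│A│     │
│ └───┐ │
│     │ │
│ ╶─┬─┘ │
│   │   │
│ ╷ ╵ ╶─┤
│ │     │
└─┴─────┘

Following directions step by step:
Start: (0, 0)
  down: (0, 0) → (1, 0)
  down: (1, 0) → (2, 0)
  right: (2, 0) → (2, 1)
  down: (2, 1) → (3, 1)
  right: (3, 1) → (3, 2)
Final position: (3, 2)

Path taken:

┌─┬─────┐
│A│     │
│ └───┐ │
│↓    │ │
│ ╶─┬─┘ │
│↳ ↓│   │
│ ╷ ╵ ╶─┤
│ │↳ B  │
└─┴─────┘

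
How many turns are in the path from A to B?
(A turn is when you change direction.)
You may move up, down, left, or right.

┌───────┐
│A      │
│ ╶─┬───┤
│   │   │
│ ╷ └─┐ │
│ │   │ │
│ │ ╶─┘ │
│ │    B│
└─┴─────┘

Directions: down, right, down, down, right, right
Number of turns: 3

Solution:

┌───────┐
│A      │
│ ╶─┬───┤
│↳ ↓│   │
│ ╷ └─┐ │
│ │↓  │ │
│ │ ╶─┘ │
│ │↳ → B│
└─┴─────┘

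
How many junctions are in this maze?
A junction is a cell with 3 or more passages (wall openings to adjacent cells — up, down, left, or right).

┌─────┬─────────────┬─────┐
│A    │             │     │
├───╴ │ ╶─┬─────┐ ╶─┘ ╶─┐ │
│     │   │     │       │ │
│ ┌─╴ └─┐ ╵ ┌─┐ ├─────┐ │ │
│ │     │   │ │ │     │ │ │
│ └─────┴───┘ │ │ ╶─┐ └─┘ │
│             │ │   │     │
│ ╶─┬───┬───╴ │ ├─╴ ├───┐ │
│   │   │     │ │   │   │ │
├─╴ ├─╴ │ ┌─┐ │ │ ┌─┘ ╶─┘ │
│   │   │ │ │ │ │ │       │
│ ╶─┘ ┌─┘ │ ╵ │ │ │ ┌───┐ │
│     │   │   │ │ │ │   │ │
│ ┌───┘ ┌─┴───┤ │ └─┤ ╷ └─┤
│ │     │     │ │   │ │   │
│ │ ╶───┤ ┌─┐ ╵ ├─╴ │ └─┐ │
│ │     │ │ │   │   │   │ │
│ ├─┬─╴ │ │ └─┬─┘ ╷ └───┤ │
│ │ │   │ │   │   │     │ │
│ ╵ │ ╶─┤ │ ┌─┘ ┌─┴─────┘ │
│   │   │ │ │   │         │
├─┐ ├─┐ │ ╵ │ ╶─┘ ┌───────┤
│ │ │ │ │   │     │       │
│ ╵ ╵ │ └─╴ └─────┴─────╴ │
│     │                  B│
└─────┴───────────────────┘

Checking each cell for number of passages:

Junctions found (3+ passages):
  (0, 8): 3 passages
  (1, 2): 3 passages
  (1, 10): 3 passages
  (2, 2): 3 passages
  (3, 0): 3 passages
  (3, 6): 3 passages
  (3, 12): 3 passages
  (4, 6): 3 passages
  (5, 10): 3 passages
  (5, 12): 3 passages
  (6, 0): 3 passages
  (8, 9): 3 passages
  (9, 5): 3 passages
  (10, 1): 3 passages
  (11, 5): 3 passages
  (12, 1): 3 passages
  (12, 5): 3 passages
Total junctions: 17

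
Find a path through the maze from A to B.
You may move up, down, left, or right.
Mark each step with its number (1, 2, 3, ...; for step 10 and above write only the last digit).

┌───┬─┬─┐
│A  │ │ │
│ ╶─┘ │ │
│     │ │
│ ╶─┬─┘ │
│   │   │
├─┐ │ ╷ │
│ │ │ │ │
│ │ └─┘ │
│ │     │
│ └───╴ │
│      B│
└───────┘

Finding the shortest path through the maze:
Path length: 8 steps
Directions: down → down → right → down → down → right → right → down

Solution:

┌───┬─┬─┐
│A  │ │ │
│ ╶─┘ │ │
│1    │ │
│ ╶─┬─┘ │
│2 3│   │
├─┐ │ ╷ │
│ │4│ │ │
│ │ └─┘ │
│ │5 6 7│
│ └───╴ │
│      B│
└───────┘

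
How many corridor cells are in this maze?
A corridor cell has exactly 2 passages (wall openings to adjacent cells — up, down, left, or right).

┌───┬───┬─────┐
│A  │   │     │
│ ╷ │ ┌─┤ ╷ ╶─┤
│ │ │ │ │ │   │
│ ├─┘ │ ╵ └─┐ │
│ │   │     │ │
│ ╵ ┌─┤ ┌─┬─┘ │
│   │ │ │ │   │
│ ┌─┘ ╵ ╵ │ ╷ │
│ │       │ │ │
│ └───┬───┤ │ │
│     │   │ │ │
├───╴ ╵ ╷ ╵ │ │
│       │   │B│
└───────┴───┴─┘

Counting cells with exactly 2 passages:
Total corridor cells: 31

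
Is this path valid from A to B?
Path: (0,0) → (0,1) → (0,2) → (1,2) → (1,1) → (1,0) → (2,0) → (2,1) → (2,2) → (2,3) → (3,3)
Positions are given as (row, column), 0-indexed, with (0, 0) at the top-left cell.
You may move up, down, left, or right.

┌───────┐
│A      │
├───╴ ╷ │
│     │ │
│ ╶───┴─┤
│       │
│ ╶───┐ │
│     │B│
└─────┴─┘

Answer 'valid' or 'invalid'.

Checking path validity:
Result: All consecutive moves are passable.

valid

Correct solution:

┌───────┐
│A → ↓  │
├───╴ ╷ │
│↓ ← ↲│ │
│ ╶───┴─┤
│↳ → → ↓│
│ ╶───┐ │
│     │B│
└─────┴─┘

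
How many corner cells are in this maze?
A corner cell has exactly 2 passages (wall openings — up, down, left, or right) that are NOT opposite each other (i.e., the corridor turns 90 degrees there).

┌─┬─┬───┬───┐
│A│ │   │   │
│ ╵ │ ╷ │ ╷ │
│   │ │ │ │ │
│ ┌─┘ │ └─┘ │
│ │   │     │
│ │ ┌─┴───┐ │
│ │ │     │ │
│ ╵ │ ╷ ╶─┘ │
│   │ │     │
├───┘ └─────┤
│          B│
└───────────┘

Counting corner cells (2 non-opposite passages):
Total corners: 13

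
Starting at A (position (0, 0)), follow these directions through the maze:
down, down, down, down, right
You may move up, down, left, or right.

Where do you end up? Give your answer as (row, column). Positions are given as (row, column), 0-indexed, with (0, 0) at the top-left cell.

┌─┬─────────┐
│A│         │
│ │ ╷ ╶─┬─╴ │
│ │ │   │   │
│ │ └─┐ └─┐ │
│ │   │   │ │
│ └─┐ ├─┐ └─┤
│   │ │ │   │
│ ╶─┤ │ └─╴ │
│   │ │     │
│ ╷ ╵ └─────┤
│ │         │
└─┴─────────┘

Following directions step by step:
Start: (0, 0)
  down: (0, 0) → (1, 0)
  down: (1, 0) → (2, 0)
  down: (2, 0) → (3, 0)
  down: (3, 0) → (4, 0)
  right: (4, 0) → (4, 1)
Final position: (4, 1)

Path taken:

┌─┬─────────┐
│A│         │
│ │ ╷ ╶─┬─╴ │
│↓│ │   │   │
│ │ └─┐ └─┐ │
│↓│   │   │ │
│ └─┐ ├─┐ └─┤
│↓  │ │ │   │
│ ╶─┤ │ └─╴ │
│↳ B│ │     │
│ ╷ ╵ └─────┤
│ │         │
└─┴─────────┘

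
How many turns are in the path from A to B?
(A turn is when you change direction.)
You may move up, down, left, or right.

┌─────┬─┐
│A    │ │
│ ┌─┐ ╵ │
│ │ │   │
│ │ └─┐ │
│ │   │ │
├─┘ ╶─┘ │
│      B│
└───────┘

Directions: right, right, down, right, down, down
Number of turns: 3

Solution:

┌─────┬─┐
│A → ↓│ │
│ ┌─┐ ╵ │
│ │ │↳ ↓│
│ │ └─┐ │
│ │   │↓│
├─┘ ╶─┘ │
│      B│
└───────┘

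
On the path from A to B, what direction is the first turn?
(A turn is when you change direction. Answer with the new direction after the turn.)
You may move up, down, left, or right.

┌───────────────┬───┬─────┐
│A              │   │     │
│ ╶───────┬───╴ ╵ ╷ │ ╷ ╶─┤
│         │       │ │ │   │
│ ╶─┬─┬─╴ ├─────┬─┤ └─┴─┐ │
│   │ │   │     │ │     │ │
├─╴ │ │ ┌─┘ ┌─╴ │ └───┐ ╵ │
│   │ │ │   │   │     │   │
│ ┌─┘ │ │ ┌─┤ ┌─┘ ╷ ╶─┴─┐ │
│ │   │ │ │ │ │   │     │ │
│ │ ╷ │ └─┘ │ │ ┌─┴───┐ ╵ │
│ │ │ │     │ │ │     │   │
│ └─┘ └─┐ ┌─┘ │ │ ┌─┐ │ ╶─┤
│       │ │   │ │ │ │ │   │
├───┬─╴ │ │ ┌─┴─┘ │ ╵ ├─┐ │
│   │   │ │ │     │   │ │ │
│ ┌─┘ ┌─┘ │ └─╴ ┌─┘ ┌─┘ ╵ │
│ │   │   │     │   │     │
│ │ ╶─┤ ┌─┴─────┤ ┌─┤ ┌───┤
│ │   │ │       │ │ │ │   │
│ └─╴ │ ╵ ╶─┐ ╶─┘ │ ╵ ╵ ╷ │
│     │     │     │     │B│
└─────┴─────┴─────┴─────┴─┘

Directions: right, right, right, right, right, right, right, down, right, up, right, down, down, right, right, down, right, down, down, left, down, right, down, down, left, left, down, down, right, up, right, down
First turn direction: down

Solution:

┌───────────────┬───┬─────┐
│A → → → → → → ↓│↱ ↓│     │
│ ╶───────┬───╴ ╵ ╷ │ ╷ ╶─┤
│         │    ↳ ↑│↓│ │   │
│ ╶─┬─┬─╴ ├─────┬─┤ └─┴─┐ │
│   │ │   │     │ │↳ → ↓│ │
├─╴ │ │ ┌─┘ ┌─╴ │ └───┐ ╵ │
│   │ │ │   │   │     │↳ ↓│
│ ┌─┘ │ │ ┌─┤ ┌─┘ ╷ ╶─┴─┐ │
│ │   │ │ │ │ │   │     │↓│
│ │ ╷ │ └─┘ │ │ ┌─┴───┐ ╵ │
│ │ │ │     │ │ │     │↓ ↲│
│ └─┘ └─┐ ┌─┘ │ │ ┌─┐ │ ╶─┤
│       │ │   │ │ │ │ │↳ ↓│
├───┬─╴ │ │ ┌─┴─┘ │ ╵ ├─┐ │
│   │   │ │ │     │   │ │↓│
│ ┌─┘ ┌─┘ │ └─╴ ┌─┘ ┌─┘ ╵ │
│ │   │   │     │   │↓ ← ↲│
│ │ ╶─┤ ┌─┴─────┤ ┌─┤ ┌───┤
│ │   │ │       │ │ │↓│↱ ↓│
│ └─╴ │ ╵ ╶─┐ ╶─┘ │ ╵ ╵ ╷ │
│     │     │     │  ↳ ↑│B│
└─────┴─────┴─────┴─────┴─┘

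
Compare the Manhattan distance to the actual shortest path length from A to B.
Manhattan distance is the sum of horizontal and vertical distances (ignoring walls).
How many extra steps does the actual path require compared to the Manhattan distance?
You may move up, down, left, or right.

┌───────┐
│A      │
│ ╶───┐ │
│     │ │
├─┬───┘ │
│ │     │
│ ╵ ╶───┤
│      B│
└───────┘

Manhattan distance: |3 - 0| + |3 - 0| = 6
Actual path length: 10
Extra steps: 10 - 6 = 4

Solution:

┌───────┐
│A → → ↓│
│ ╶───┐ │
│     │↓│
├─┬───┘ │
│ │↓ ← ↲│
│ ╵ ╶───┤
│  ↳ → B│
└───────┘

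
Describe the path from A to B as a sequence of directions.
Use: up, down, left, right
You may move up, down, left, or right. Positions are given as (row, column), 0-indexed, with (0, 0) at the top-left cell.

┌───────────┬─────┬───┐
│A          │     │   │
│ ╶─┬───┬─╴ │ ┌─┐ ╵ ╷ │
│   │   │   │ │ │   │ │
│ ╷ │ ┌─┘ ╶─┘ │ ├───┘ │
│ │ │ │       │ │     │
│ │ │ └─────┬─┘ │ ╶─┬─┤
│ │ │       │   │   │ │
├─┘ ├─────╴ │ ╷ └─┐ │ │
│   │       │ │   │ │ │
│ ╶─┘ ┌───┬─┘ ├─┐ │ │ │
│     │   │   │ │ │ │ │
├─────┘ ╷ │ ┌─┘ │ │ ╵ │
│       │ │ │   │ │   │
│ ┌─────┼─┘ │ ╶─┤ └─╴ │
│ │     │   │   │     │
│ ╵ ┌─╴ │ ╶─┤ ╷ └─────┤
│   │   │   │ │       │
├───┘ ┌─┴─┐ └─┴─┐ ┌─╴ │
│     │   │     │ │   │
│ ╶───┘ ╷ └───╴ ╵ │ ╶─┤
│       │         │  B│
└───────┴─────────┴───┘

Finding the path and converting it to directions:
Path through cells: (0,0) → (0,1) → (0,2) → (0,3) → (0,4) → (0,5) → (1,5) → (1,4) → (2,4) → (2,5) → (2,6) → (1,6) → (0,6) → (0,7) → (0,8) → (1,8) → (1,9) → (0,9) → (0,10) → (1,10) → (2,10) → (2,9) → (2,8) → (3,8) → (3,9) → (4,9) → (5,9) → (6,9) → (6,10) → (7,10) → (7,9) → (7,8) → (6,8) → (5,8) → (4,8) → (4,7) → (3,7) → (3,6) → (4,6) → (5,6) → (5,5) → (6,5) → (7,5) → (7,4) → (8,4) → (8,5) → (9,5) → (9,6) → (9,7) → (10,7) → (10,8) → (9,8) → (8,8) → (8,9) → (8,10) → (9,10) → (9,9) → (10,9) → (10,10)
Directions: right, right, right, right, right, down, left, down, right, right, up, up, right, right, down, right, up, right, down, down, left, left, down, right, down, down, down, right, down, left, left, up, up, up, left, up, left, down, down, left, down, down, left, down, right, down, right, right, down, right, up, up, right, right, down, left, down, right

Solution:

┌───────────┬─────┬───┐
│A → → → → ↓│↱ → ↓│↱ ↓│
│ ╶─┬───┬─╴ │ ┌─┐ ╵ ╷ │
│   │   │↓ ↲│↑│ │↳ ↑│↓│
│ ╷ │ ┌─┘ ╶─┘ │ ├───┘ │
│ │ │ │  ↳ → ↑│ │↓ ← ↲│
│ │ │ └─────┬─┘ │ ╶─┬─┤
│ │ │       │↓ ↰│↳ ↓│ │
├─┘ ├─────╴ │ ╷ └─┐ │ │
│   │       │↓│↑ ↰│↓│ │
│ ╶─┘ ┌───┬─┘ ├─┐ │ │ │
│     │   │↓ ↲│ │↑│↓│ │
├─────┘ ╷ │ ┌─┘ │ │ ╵ │
│       │ │↓│   │↑│↳ ↓│
│ ┌─────┼─┘ │ ╶─┤ └─╴ │
│ │     │↓ ↲│   │↑ ← ↲│
│ ╵ ┌─╴ │ ╶─┤ ╷ └─────┤
│   │   │↳ ↓│ │  ↱ → ↓│
├───┘ ┌─┴─┐ └─┴─┐ ┌─╴ │
│     │   │↳ → ↓│↑│↓ ↲│
│ ╶───┘ ╷ └───╴ ╵ │ ╶─┤
│       │      ↳ ↑│↳ B│
└───────┴─────────┴───┘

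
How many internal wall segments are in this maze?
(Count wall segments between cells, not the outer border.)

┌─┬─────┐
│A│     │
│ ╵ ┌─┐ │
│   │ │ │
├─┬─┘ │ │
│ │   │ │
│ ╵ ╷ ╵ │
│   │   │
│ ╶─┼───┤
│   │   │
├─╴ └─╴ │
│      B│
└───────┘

Counting internal wall segments:
Total internal walls: 15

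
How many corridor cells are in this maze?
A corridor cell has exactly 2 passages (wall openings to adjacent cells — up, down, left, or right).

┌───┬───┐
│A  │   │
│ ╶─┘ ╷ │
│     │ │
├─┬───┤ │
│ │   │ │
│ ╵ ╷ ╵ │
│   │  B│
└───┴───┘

Counting cells with exactly 2 passages:
Total corridor cells: 14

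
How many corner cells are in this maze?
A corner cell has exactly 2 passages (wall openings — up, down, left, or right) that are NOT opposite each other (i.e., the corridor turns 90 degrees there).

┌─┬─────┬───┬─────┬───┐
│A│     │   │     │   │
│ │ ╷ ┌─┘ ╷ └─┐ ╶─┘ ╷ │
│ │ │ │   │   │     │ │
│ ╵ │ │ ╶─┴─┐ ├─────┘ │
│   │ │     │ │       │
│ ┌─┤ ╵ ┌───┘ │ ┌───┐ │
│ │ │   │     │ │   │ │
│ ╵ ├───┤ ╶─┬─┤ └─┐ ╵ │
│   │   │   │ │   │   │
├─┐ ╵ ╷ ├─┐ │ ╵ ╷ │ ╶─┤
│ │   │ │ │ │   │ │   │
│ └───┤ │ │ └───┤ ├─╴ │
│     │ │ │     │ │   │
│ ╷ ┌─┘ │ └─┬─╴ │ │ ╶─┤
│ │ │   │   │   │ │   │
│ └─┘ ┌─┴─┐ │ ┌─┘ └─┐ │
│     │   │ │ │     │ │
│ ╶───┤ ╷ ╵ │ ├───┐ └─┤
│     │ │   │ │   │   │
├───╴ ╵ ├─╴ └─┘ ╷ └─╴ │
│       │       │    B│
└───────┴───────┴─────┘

Counting corner cells (2 non-opposite passages):
Total corners: 58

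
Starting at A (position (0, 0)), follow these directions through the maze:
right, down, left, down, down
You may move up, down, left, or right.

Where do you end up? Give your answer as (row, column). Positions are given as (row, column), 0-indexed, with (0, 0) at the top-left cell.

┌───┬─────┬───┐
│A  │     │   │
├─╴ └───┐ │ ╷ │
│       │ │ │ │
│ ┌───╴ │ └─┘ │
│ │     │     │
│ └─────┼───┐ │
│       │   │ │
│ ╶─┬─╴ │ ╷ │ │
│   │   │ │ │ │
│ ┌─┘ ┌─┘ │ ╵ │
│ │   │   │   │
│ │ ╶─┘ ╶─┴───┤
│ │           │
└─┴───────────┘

Following directions step by step:
Start: (0, 0)
  right: (0, 0) → (0, 1)
  down: (0, 1) → (1, 1)
  left: (1, 1) → (1, 0)
  down: (1, 0) → (2, 0)
  down: (2, 0) → (3, 0)
Final position: (3, 0)

Path taken:

┌───┬─────┬───┐
│A ↓│     │   │
├─╴ └───┐ │ ╷ │
│↓ ↲    │ │ │ │
│ ┌───╴ │ └─┘ │
│↓│     │     │
│ └─────┼───┐ │
│B      │   │ │
│ ╶─┬─╴ │ ╷ │ │
│   │   │ │ │ │
│ ┌─┘ ┌─┘ │ ╵ │
│ │   │   │   │
│ │ ╶─┘ ╶─┴───┤
│ │           │
└─┴───────────┘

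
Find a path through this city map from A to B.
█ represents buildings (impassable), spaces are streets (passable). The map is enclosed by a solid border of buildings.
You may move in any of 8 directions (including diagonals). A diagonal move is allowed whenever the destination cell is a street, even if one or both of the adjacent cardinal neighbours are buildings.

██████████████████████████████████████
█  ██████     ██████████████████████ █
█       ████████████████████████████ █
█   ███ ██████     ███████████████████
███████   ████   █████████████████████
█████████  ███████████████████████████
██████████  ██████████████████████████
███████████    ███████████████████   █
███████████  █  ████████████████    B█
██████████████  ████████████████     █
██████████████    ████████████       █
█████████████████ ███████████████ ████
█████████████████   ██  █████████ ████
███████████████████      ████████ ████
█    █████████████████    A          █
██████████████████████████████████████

Finding the shortest path from A to B:
Movement: 8-directional
Path length: 12 steps
Directions: right → right → right → right → right → right → up-right → up → up → up-right → up-right → up-right

Solution:

██████████████████████████████████████
█  ██████     ██████████████████████ █
█       ████████████████████████████ █
█   ███ ██████     ███████████████████
███████   ████   █████████████████████
█████████  ███████████████████████████
██████████  ██████████████████████████
███████████    ███████████████████   █
███████████  █  ████████████████    B█
██████████████  ████████████████   ↗ █
██████████████    ████████████    ↗  █
█████████████████ ███████████████↗████
█████████████████   ██  █████████↑████
███████████████████      ████████↑████
█    █████████████████    A→→→→→↗    █
██████████████████████████████████████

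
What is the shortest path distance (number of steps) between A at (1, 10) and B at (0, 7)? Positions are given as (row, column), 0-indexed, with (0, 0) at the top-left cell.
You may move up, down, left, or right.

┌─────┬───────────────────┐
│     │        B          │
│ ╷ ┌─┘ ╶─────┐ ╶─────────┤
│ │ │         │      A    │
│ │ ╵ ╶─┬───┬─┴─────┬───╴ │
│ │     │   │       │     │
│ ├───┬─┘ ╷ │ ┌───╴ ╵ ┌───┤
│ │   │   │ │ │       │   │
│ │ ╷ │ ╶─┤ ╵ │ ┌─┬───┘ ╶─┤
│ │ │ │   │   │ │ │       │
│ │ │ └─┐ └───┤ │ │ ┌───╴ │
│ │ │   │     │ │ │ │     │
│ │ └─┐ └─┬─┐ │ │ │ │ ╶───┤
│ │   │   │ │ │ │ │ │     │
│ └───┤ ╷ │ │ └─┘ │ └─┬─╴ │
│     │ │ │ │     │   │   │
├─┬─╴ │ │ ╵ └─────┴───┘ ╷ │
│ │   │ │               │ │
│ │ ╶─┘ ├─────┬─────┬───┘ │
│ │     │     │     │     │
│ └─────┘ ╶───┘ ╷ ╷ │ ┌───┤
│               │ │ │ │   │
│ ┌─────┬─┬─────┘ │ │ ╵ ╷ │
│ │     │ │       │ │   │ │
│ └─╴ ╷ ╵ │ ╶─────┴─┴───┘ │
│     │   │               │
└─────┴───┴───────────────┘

Finding path from (1, 10) to (0, 7):
Path: (1,10) → (1,9) → (1,8) → (1,7) → (0,7)
Distance: 4 steps

Solution:

┌─────┬───────────────────┐
│     │        B          │
│ ╷ ┌─┘ ╶─────┐ ╶─────────┤
│ │ │         │↑ ← ← A    │
│ │ ╵ ╶─┬───┬─┴─────┬───╴ │
│ │     │   │       │     │
│ ├───┬─┘ ╷ │ ┌───╴ ╵ ┌───┤
│ │   │   │ │ │       │   │
│ │ ╷ │ ╶─┤ ╵ │ ┌─┬───┘ ╶─┤
│ │ │ │   │   │ │ │       │
│ │ │ └─┐ └───┤ │ │ ┌───╴ │
│ │ │   │     │ │ │ │     │
│ │ └─┐ └─┬─┐ │ │ │ │ ╶───┤
│ │   │   │ │ │ │ │ │     │
│ └───┤ ╷ │ │ └─┘ │ └─┬─╴ │
│     │ │ │ │     │   │   │
├─┬─╴ │ │ ╵ └─────┴───┘ ╷ │
│ │   │ │               │ │
│ │ ╶─┘ ├─────┬─────┬───┘ │
│ │     │     │     │     │
│ └─────┘ ╶───┘ ╷ ╷ │ ┌───┤
│               │ │ │ │   │
│ ┌─────┬─┬─────┘ │ │ ╵ ╷ │
│ │     │ │       │ │   │ │
│ └─╴ ╷ ╵ │ ╶─────┴─┴───┘ │
│     │   │               │
└─────┴───┴───────────────┘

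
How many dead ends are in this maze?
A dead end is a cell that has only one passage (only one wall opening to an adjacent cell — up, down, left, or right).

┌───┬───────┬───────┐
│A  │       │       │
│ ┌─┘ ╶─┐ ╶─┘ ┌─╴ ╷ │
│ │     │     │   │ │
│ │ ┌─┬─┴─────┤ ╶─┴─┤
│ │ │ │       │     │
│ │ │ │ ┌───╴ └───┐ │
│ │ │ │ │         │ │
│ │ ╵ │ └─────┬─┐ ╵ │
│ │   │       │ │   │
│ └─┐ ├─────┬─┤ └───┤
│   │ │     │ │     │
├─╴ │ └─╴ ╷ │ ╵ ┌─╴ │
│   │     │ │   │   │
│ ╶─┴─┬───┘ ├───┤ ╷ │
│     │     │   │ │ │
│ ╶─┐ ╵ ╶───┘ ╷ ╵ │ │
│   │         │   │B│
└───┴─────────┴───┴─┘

Checking each cell for number of passages:

Dead ends found at positions:
  (0, 1)
  (0, 5)
  (1, 3)
  (1, 9)
  (2, 2)
  (3, 4)
  (4, 6)
  (4, 7)
  (5, 3)
  (5, 6)
  (8, 1)
  (8, 9)
Total dead ends: 12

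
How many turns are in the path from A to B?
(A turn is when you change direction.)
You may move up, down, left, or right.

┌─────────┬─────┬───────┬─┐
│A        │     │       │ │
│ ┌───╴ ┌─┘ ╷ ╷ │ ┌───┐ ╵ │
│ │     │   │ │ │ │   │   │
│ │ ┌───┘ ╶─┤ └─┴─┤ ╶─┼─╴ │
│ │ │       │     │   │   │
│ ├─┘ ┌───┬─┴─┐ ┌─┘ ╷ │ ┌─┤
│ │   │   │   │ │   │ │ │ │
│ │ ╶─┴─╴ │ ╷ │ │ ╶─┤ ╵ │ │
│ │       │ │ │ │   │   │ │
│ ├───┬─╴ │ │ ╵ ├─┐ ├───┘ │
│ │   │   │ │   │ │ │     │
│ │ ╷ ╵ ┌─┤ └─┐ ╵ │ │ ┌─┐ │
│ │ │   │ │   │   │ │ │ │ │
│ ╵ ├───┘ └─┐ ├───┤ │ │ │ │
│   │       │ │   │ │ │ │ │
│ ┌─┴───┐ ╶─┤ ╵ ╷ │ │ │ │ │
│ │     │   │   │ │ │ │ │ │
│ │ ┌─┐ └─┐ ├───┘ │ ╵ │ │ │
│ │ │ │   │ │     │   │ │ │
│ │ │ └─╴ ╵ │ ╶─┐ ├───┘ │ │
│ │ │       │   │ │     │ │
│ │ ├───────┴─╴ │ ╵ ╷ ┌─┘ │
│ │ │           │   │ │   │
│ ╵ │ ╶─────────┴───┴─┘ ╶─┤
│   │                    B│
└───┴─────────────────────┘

Directions: down, down, down, down, down, down, down, right, up, up, right, down, right, up, right, up, left, left, left, up, right, up, right, right, up, right, up, right, down, down, right, down, down, down, left, up, up, left, down, down, down, right, down, down, right, up, right, down, down, left, left, down, right, down, left, left, left, left, left, down, right, right, right, right, right, right, right, right, right, right
Number of turns: 37

Solution:

┌─────────┬─────┬───────┬─┐
│A        │↱ ↓  │       │ │
│ ┌───╴ ┌─┘ ╷ ╷ │ ┌───┐ ╵ │
│↓│     │↱ ↑│↓│ │ │   │   │
│ │ ┌───┘ ╶─┤ └─┴─┤ ╶─┼─╴ │
│↓│ │↱ → ↑  │↳ ↓  │   │   │
│ ├─┘ ┌───┬─┴─┐ ┌─┘ ╷ │ ┌─┤
│↓│↱ ↑│   │↓ ↰│↓│   │ │ │ │
│ │ ╶─┴─╴ │ ╷ │ │ ╶─┤ ╵ │ │
│↓│↑ ← ← ↰│↓│↑│↓│   │   │ │
│ ├───┬─╴ │ │ ╵ ├─┐ ├───┘ │
│↓│↱ ↓│↱ ↑│↓│↑ ↲│ │ │     │
│ │ ╷ ╵ ┌─┤ └─┐ ╵ │ │ ┌─┐ │
│↓│↑│↳ ↑│ │↳ ↓│   │ │ │ │ │
│ ╵ ├───┘ └─┐ ├───┤ │ │ │ │
│↳ ↑│       │↓│↱ ↓│ │ │ │ │
│ ┌─┴───┐ ╶─┤ ╵ ╷ │ │ │ │ │
│ │     │   │↳ ↑│↓│ │ │ │ │
│ │ ┌─┐ └─┐ ├───┘ │ ╵ │ │ │
│ │ │ │   │ │↓ ← ↲│   │ │ │
│ │ │ └─╴ ╵ │ ╶─┐ ├───┘ │ │
│ │ │       │↳ ↓│ │     │ │
│ │ ├───────┴─╴ │ ╵ ╷ ┌─┘ │
│ │ │↓ ← ← ← ← ↲│   │ │   │
│ ╵ │ ╶─────────┴───┴─┘ ╶─┤
│   │↳ → → → → → → → → → B│
└───┴─────────────────────┘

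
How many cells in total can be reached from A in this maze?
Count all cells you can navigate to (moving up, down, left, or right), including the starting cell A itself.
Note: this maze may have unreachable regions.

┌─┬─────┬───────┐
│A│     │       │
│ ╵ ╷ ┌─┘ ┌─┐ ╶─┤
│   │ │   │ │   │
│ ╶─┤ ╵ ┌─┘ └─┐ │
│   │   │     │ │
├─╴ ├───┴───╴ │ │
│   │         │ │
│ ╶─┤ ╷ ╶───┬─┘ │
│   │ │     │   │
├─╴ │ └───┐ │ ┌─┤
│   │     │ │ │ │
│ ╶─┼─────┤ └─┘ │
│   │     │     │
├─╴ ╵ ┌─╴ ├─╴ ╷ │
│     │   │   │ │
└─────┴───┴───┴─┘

Using BFS/flood-fill to find all reachable cells from A:
Maze size: 8 × 8 = 64 total cells
24 cell(s) are walled off and cannot be reached from A.
Reachable cells: 40

Reachable region (· marks reachable cells):

┌─┬─────┬───────┐
│A│· · ·│· · · ·│
│ ╵ ╷ ┌─┘ ┌─┐ ╶─┤
│· ·│·│· ·│ │· ·│
│ ╶─┤ ╵ ┌─┘ └─┐ │
│· ·│· ·│     │·│
├─╴ ├───┴───╴ │ │
│· ·│         │·│
│ ╶─┤ ╷ ╶───┬─┘ │
│· ·│ │     │· ·│
├─╴ │ └───┐ │ ┌─┤
│· ·│     │ │·│ │
│ ╶─┼─────┤ └─┘ │
│· ·│· · ·│     │
├─╴ ╵ ┌─╴ ├─╴ ╷ │
│· · ·│· ·│   │ │
└─────┴───┴───┴─┘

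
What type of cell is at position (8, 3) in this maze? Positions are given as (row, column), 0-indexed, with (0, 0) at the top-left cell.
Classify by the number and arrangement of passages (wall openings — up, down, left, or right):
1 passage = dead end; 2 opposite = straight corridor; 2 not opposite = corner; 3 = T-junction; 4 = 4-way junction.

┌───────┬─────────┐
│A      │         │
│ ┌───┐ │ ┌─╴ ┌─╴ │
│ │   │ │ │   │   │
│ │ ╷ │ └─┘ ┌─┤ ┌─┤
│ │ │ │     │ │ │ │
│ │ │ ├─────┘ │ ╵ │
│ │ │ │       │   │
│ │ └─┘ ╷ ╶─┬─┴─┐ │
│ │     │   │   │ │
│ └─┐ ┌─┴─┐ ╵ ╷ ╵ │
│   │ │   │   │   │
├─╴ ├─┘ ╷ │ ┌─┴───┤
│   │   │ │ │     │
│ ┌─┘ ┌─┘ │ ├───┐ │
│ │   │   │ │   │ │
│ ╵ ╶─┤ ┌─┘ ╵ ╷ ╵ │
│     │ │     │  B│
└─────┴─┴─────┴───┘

Checking cell at (8, 3):
Number of passages: 1
Cell type: dead end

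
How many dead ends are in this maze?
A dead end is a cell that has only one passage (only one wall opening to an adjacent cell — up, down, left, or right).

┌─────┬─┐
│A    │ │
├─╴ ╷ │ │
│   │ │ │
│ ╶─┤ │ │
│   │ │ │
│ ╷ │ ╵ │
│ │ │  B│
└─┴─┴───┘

Checking each cell for number of passages:

Dead ends found at positions:
  (0, 0)
  (0, 3)
  (3, 0)
  (3, 1)
Total dead ends: 4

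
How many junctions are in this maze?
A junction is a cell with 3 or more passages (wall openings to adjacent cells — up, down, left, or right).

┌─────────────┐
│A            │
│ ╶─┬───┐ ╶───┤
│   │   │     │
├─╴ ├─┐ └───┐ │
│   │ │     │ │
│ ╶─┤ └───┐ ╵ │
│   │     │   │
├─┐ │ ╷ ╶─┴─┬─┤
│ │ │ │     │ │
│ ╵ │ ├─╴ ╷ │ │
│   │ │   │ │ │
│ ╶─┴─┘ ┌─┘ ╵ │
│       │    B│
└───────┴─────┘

Checking each cell for number of passages:

Junctions found (3+ passages):
  (0, 4): 3 passages
  (3, 2): 3 passages
  (3, 3): 3 passages
  (4, 4): 3 passages
  (5, 0): 3 passages
  (6, 5): 3 passages
Total junctions: 6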